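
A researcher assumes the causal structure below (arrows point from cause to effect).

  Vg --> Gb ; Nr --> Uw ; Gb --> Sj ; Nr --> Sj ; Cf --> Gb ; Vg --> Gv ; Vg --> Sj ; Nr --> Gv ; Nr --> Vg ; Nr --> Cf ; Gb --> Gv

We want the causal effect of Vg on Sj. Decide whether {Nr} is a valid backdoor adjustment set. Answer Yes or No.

Backdoor paths from Vg to Sj (paths whose first edge points into Vg):
  P1: Vg <- Nr -> Cf -> Gb -> Sj
  P2: Vg <- Nr -> Gv <- Gb -> Sj
  P3: Vg <- Nr -> Sj
Condition 1 (no descendant of Vg in the set): holds — descendants of Vg are {Gb, Gv, Sj}; none are in {Nr}.
Condition 2 (every backdoor path blocked by {Nr}):
  P1: blocked at fork node Nr ∈ conditioning set.
  P2: blocked at fork node Nr ∈ conditioning set.
  P3: blocked at fork node Nr ∈ conditioning set.
{Nr} satisfies the backdoor criterion.

Yes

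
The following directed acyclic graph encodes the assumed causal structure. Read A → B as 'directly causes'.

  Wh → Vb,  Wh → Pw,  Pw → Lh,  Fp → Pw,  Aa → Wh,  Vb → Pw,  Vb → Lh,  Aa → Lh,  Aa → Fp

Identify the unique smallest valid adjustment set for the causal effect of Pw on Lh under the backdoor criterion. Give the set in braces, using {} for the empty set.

{Aa, Vb}

Variables eligible for adjustment (non-descendants of Pw, excluding Pw and Lh): {Aa, Fp, Vb, Wh}.
Backdoor paths from Pw to Lh:
  P1: Pw <- Wh <- Aa -> Lh
  P2: Pw <- Wh -> Vb -> Lh
  P3: Pw <- Vb <- Wh <- Aa -> Lh
  P4: Pw <- Vb -> Lh
  P5: Pw <- Fp <- Aa -> Wh -> Vb -> Lh
  P6: Pw <- Fp <- Aa -> Lh
The empty set is not sufficient: P1 (Pw <- Wh <- Aa -> Lh) has no collider blocking it and no conditioned non-collider, so it is open.
Try {Aa, Vb}:
  P1: blocked at fork node Aa ∈ conditioning set.
  P2: blocked at chain node Vb ∈ conditioning set.
  P3: blocked at chain node Vb ∈ conditioning set.
  P4: blocked at fork node Vb ∈ conditioning set.
  P5: blocked at fork node Aa ∈ conditioning set.
  P6: blocked at fork node Aa ∈ conditioning set.
{Aa, Vb} contains no descendant of Pw and blocks every backdoor path.
Every element of {Aa, Vb} is needed (dropping Aa leaves P1 open; dropping Vb leaves P2 open), so no proper subset is valid.
Among all size-2 subsets of the eligible variables, only {Aa, Vb} blocks every backdoor path, so it is the unique smallest valid adjustment set.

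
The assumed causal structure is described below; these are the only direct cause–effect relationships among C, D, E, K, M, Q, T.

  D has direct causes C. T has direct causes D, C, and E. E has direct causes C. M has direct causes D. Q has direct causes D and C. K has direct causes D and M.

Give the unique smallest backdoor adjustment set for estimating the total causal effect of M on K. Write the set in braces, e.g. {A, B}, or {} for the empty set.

{D}

Variables eligible for adjustment (non-descendants of M, excluding M and K): {C, D, E, Q, T}.
Backdoor paths from M to K:
  P1: M <- D -> K
The empty set is not sufficient: P1 (M <- D -> K) has no collider blocking it and no conditioned non-collider, so it is open.
Try {D}:
  P1: blocked at fork node D ∈ conditioning set.
{D} contains no descendant of M and blocks every backdoor path.
No other singleton works — e.g. {C} leaves P1 open — so {D} is the unique smallest valid adjustment set.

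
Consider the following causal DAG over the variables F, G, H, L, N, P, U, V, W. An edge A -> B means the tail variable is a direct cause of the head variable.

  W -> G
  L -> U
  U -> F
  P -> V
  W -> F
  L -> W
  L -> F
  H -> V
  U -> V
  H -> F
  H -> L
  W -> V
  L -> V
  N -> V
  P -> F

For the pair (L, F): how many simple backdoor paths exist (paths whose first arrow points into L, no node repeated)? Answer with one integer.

A backdoor path from L to F is any simple undirected path whose first edge points into L (i.e. leaves L via a parent).
Parents of L: {H}.
Enumerating:
  P1: L <- H -> F
  P2: L <- H -> V <- U -> F
  P3: L <- H -> V <- W -> F
  P4: L <- H -> V <- P -> F
That exhausts the simple backdoor paths. Count: 4.

4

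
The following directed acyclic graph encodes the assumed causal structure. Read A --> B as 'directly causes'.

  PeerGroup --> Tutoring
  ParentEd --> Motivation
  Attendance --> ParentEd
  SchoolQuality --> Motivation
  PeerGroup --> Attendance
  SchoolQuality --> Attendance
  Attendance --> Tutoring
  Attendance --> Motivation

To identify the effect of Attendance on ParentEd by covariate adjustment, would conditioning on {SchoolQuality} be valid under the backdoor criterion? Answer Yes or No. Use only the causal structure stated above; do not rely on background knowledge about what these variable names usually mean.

Backdoor paths from Attendance to ParentEd (paths whose first edge points into Attendance):
  P1: Attendance <- SchoolQuality -> Motivation <- ParentEd
Condition 1 (no descendant of Attendance in the set): holds — descendants of Attendance are {Motivation, ParentEd, Tutoring}; none are in {SchoolQuality}.
Condition 2 (every backdoor path blocked by {SchoolQuality}):
  P1: blocked at fork node SchoolQuality ∈ conditioning set.
{SchoolQuality} satisfies the backdoor criterion.

Yes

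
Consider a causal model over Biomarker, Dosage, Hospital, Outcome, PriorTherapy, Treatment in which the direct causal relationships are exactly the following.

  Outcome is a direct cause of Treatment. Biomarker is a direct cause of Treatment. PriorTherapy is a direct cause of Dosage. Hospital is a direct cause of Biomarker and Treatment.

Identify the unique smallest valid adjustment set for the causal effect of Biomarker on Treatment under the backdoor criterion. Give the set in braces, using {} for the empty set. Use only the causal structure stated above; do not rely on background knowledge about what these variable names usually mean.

Variables eligible for adjustment (non-descendants of Biomarker, excluding Biomarker and Treatment): {Dosage, Hospital, Outcome, PriorTherapy}.
Backdoor paths from Biomarker to Treatment:
  P1: Biomarker <- Hospital -> Treatment
The empty set is not sufficient: P1 (Biomarker <- Hospital -> Treatment) has no collider blocking it and no conditioned non-collider, so it is open.
Try {Hospital}:
  P1: blocked at fork node Hospital ∈ conditioning set.
{Hospital} contains no descendant of Biomarker and blocks every backdoor path.
No other singleton works — e.g. {PriorTherapy} leaves P1 open — so {Hospital} is the unique smallest valid adjustment set.

{Hospital}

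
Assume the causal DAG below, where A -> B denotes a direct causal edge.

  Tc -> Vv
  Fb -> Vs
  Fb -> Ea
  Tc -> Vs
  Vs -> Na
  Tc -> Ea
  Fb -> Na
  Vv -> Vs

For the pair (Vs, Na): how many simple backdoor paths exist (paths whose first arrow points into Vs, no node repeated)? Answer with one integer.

A backdoor path from Vs to Na is any simple undirected path whose first edge points into Vs (i.e. leaves Vs via a parent).
Parents of Vs: {Fb, Tc, Vv}.
Enumerating:
  P1: Vs <- Tc -> Ea <- Fb -> Na
  P2: Vs <- Vv <- Tc -> Ea <- Fb -> Na
  P3: Vs <- Fb -> Na
That exhausts the simple backdoor paths. Count: 3.

3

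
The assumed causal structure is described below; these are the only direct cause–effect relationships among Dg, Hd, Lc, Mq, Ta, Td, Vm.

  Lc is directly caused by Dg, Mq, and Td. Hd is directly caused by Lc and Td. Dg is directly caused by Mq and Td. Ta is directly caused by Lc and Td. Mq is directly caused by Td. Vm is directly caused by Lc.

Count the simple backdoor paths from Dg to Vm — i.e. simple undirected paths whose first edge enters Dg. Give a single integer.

8

A backdoor path from Dg to Vm is any simple undirected path whose first edge points into Dg (i.e. leaves Dg via a parent).
Parents of Dg: {Mq, Td}.
Enumerating:
  P1: Dg <- Td -> Mq -> Lc -> Vm
  P2: Dg <- Td -> Lc -> Vm
  P3: Dg <- Td -> Hd <- Lc -> Vm
  P4: Dg <- Td -> Ta <- Lc -> Vm
  P5: Dg <- Mq <- Td -> Lc -> Vm
  P6: Dg <- Mq <- Td -> Hd <- Lc -> Vm
  P7: Dg <- Mq <- Td -> Ta <- Lc -> Vm
  P8: Dg <- Mq -> Lc -> Vm
That exhausts the simple backdoor paths. Count: 8.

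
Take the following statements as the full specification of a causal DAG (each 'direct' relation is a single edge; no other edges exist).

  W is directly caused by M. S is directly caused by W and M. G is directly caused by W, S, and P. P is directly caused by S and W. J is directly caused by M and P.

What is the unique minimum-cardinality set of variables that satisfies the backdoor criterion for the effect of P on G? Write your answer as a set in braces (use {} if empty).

Variables eligible for adjustment (non-descendants of P, excluding P and G): {M, S, W}.
Backdoor paths from P to G:
  P1: P <- W <- M -> S -> G
  P2: P <- W -> S -> G
  P3: P <- W -> G
  P4: P <- S <- M -> W -> G
  P5: P <- S <- W -> G
  P6: P <- S -> G
The empty set is not sufficient: P1 (P <- W <- M -> S -> G) has no collider blocking it and no conditioned non-collider, so it is open.
Try {S, W}:
  P1: blocked at chain node W ∈ conditioning set.
  P2: blocked at fork node W ∈ conditioning set.
  P3: blocked at fork node W ∈ conditioning set.
  P4: blocked at chain node S ∈ conditioning set.
  P5: blocked at chain node S ∈ conditioning set.
  P6: blocked at fork node S ∈ conditioning set.
{S, W} contains no descendant of P and blocks every backdoor path.
Every element of {S, W} is needed (dropping S leaves P6 open; dropping W leaves P3 open), so no proper subset is valid.
Among all size-2 subsets of the eligible variables, only {S, W} blocks every backdoor path, so it is the unique smallest valid adjustment set.

{S, W}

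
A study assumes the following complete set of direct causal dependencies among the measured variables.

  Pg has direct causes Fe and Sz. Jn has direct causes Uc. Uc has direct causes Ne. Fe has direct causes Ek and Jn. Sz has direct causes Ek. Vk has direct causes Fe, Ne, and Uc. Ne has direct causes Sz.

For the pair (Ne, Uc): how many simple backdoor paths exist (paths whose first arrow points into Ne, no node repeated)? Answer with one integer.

A backdoor path from Ne to Uc is any simple undirected path whose first edge points into Ne (i.e. leaves Ne via a parent).
Parents of Ne: {Sz}.
Enumerating:
  P1: Ne <- Sz <- Ek -> Fe <- Jn <- Uc
  P2: Ne <- Sz <- Ek -> Fe -> Vk <- Uc
  P3: Ne <- Sz -> Pg <- Fe <- Jn <- Uc
  P4: Ne <- Sz -> Pg <- Fe -> Vk <- Uc
That exhausts the simple backdoor paths. Count: 4.

4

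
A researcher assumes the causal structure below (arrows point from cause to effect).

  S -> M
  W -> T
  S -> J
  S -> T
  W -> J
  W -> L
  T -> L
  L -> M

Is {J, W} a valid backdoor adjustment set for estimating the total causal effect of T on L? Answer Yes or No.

Backdoor paths from T to L (paths whose first edge points into T):
  P1: T <- S -> J <- W -> L
  P2: T <- S -> M <- L
  P3: T <- W -> L
  P4: T <- W -> J <- S -> M <- L
Condition 1 (no descendant of T in the set): holds — descendants of T are {L, M}; none are in {J, W}.
Condition 2 (every backdoor path blocked by {J, W}):
  P1: blocked at fork node W ∈ conditioning set.
  P2: blocked at collider M (neither it nor any descendant is in the conditioning set).
  P3: blocked at fork node W ∈ conditioning set.
  P4: blocked at fork node W ∈ conditioning set.
{J, W} satisfies the backdoor criterion.

Yes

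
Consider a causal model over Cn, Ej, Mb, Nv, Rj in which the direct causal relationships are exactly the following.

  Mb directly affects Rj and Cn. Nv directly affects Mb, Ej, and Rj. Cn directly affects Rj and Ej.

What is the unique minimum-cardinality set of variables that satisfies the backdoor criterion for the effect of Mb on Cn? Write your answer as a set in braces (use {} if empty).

Variables eligible for adjustment (non-descendants of Mb, excluding Mb and Cn): {Nv}.
Backdoor paths from Mb to Cn:
  P1: Mb <- Nv -> Rj <- Cn
  P2: Mb <- Nv -> Ej <- Cn
Each backdoor path contains an unconditioned collider, so every path is already blocked with the empty conditioning set:
  P1: blocked at collider Rj (neither it nor any descendant is in the conditioning set).
  P2: blocked at collider Ej (neither it nor any descendant is in the conditioning set).
The empty set is therefore the unique smallest valid set.

{}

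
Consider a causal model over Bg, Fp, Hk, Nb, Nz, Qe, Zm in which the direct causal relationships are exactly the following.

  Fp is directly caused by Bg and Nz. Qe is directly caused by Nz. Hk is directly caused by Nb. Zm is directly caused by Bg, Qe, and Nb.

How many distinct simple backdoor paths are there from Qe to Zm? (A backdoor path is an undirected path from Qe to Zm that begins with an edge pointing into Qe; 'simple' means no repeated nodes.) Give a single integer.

1

A backdoor path from Qe to Zm is any simple undirected path whose first edge points into Qe (i.e. leaves Qe via a parent).
Parents of Qe: {Nz}.
Enumerating:
  P1: Qe <- Nz -> Fp <- Bg -> Zm
That exhausts the simple backdoor paths. Count: 1.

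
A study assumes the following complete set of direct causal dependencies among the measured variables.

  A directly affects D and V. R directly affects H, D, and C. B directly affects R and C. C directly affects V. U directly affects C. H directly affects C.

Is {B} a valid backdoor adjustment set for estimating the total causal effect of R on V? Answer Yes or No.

Backdoor paths from R to V (paths whose first edge points into R):
  P1: R <- B -> C -> V
Condition 1 (no descendant of R in the set): holds — descendants of R are {C, D, H, V}; none are in {B}.
Condition 2 (every backdoor path blocked by {B}):
  P1: blocked at fork node B ∈ conditioning set.
{B} satisfies the backdoor criterion.

Yes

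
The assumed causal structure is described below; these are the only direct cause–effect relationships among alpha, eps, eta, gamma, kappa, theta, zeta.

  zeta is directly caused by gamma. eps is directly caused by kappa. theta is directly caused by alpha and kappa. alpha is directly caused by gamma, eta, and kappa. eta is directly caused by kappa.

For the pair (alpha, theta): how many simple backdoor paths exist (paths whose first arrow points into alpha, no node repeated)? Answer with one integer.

2

A backdoor path from alpha to theta is any simple undirected path whose first edge points into alpha (i.e. leaves alpha via a parent).
Parents of alpha: {eta, gamma, kappa}.
Enumerating:
  P1: alpha <- kappa -> theta
  P2: alpha <- eta <- kappa -> theta
That exhausts the simple backdoor paths. Count: 2.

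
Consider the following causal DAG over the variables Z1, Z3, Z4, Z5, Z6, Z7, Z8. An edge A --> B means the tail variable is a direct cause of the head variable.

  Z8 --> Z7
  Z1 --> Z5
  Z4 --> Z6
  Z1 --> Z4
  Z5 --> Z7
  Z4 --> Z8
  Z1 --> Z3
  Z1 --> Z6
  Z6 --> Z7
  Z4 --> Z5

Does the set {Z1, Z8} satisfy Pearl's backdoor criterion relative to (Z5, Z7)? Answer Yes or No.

No

Backdoor paths from Z5 to Z7 (paths whose first edge points into Z5):
  P1: Z5 <- Z1 -> Z4 -> Z6 -> Z7
  P2: Z5 <- Z1 -> Z4 -> Z8 -> Z7
  P3: Z5 <- Z1 -> Z6 <- Z4 -> Z8 -> Z7
  P4: Z5 <- Z1 -> Z6 -> Z7
  P5: Z5 <- Z4 <- Z1 -> Z6 -> Z7
  P6: Z5 <- Z4 -> Z6 -> Z7
  P7: Z5 <- Z4 -> Z8 -> Z7
Condition 1 (no descendant of Z5 in the set): holds — descendants of Z5 are {Z7}; none are in {Z1, Z8}.
Condition 2 (every backdoor path blocked by {Z1, Z8}):
  P1: blocked at fork node Z1 ∈ conditioning set.
  P2: blocked at fork node Z1 ∈ conditioning set.
  P3: blocked at fork node Z1 ∈ conditioning set.
  P4: blocked at fork node Z1 ∈ conditioning set.
  P5: blocked at fork node Z1 ∈ conditioning set.
  P6: open — no interior node is in the conditioning set.
  P7: blocked at chain node Z8 ∈ conditioning set.
{Z1, Z8} does not satisfy the backdoor criterion.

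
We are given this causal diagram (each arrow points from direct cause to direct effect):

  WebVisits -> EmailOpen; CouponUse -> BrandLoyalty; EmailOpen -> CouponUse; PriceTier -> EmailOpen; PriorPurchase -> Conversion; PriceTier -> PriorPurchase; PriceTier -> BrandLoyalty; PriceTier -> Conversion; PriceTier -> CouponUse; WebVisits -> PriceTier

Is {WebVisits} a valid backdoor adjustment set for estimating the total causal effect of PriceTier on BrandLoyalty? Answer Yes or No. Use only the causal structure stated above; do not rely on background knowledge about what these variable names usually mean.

Yes

Backdoor paths from PriceTier to BrandLoyalty (paths whose first edge points into PriceTier):
  P1: PriceTier <- WebVisits -> EmailOpen -> CouponUse -> BrandLoyalty
Condition 1 (no descendant of PriceTier in the set): holds — descendants of PriceTier are {BrandLoyalty, Conversion, CouponUse, EmailOpen, PriorPurchase}; none are in {WebVisits}.
Condition 2 (every backdoor path blocked by {WebVisits}):
  P1: blocked at fork node WebVisits ∈ conditioning set.
{WebVisits} satisfies the backdoor criterion.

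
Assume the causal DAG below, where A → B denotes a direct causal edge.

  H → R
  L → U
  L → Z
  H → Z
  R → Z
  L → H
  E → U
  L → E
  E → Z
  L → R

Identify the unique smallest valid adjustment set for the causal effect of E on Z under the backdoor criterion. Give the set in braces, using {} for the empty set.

{L}

Variables eligible for adjustment (non-descendants of E, excluding E and Z): {H, L, R}.
Backdoor paths from E to Z:
  P1: E <- L -> H -> R -> Z
  P2: E <- L -> H -> Z
  P3: E <- L -> R <- H -> Z
  P4: E <- L -> R -> Z
  P5: E <- L -> Z
The empty set is not sufficient: P1 (E <- L -> H -> R -> Z) has no collider blocking it and no conditioned non-collider, so it is open.
Try {L}:
  P1: blocked at fork node L ∈ conditioning set.
  P2: blocked at fork node L ∈ conditioning set.
  P3: blocked at fork node L ∈ conditioning set.
  P4: blocked at fork node L ∈ conditioning set.
  P5: blocked at fork node L ∈ conditioning set.
{L} contains no descendant of E and blocks every backdoor path.
No other singleton works — e.g. {H} leaves P4 open — so {L} is the unique smallest valid adjustment set.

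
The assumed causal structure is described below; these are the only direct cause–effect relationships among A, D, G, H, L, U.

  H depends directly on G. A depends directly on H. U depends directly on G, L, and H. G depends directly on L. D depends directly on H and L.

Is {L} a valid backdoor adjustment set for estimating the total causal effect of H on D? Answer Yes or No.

Yes

Backdoor paths from H to D (paths whose first edge points into H):
  P1: H <- G <- L -> D
  P2: H <- G -> U <- L -> D
Condition 1 (no descendant of H in the set): holds — descendants of H are {A, D, U}; none are in {L}.
Condition 2 (every backdoor path blocked by {L}):
  P1: blocked at fork node L ∈ conditioning set.
  P2: blocked at collider U (neither it nor any descendant is in the conditioning set).
{L} satisfies the backdoor criterion.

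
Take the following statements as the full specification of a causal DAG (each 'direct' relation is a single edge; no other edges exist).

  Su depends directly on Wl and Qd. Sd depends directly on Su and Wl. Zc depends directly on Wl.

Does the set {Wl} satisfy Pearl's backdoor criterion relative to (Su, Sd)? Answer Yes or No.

Backdoor paths from Su to Sd (paths whose first edge points into Su):
  P1: Su <- Wl -> Sd
Condition 1 (no descendant of Su in the set): holds — descendants of Su are {Sd}; none are in {Wl}.
Condition 2 (every backdoor path blocked by {Wl}):
  P1: blocked at fork node Wl ∈ conditioning set.
{Wl} satisfies the backdoor criterion.

Yes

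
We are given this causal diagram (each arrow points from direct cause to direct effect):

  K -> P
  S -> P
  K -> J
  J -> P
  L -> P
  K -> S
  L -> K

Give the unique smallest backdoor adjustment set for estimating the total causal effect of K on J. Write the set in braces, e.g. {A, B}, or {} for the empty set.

Variables eligible for adjustment (non-descendants of K, excluding K and J): {L}.
Backdoor paths from K to J:
  P1: K <- L -> P <- J
Each backdoor path contains an unconditioned collider, so every path is already blocked with the empty conditioning set:
  P1: blocked at collider P (neither it nor any descendant is in the conditioning set).
The empty set is therefore the unique smallest valid set.

{}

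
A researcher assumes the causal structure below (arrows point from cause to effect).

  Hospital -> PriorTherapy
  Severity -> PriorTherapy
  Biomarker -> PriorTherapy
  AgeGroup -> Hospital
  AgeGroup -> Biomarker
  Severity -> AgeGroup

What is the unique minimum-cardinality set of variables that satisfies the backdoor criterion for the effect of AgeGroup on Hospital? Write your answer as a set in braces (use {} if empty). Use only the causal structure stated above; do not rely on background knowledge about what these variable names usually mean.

{}

Variables eligible for adjustment (non-descendants of AgeGroup, excluding AgeGroup and Hospital): {Severity}.
Backdoor paths from AgeGroup to Hospital:
  P1: AgeGroup <- Severity -> PriorTherapy <- Hospital
Each backdoor path contains an unconditioned collider, so every path is already blocked with the empty conditioning set:
  P1: blocked at collider PriorTherapy (neither it nor any descendant is in the conditioning set).
The empty set is therefore the unique smallest valid set.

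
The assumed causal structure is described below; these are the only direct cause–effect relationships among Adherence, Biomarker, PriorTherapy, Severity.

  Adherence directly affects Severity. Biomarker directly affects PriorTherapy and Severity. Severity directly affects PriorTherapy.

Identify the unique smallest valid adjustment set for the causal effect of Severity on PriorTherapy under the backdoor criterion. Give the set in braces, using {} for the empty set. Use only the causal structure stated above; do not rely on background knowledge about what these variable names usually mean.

Variables eligible for adjustment (non-descendants of Severity, excluding Severity and PriorTherapy): {Adherence, Biomarker}.
Backdoor paths from Severity to PriorTherapy:
  P1: Severity <- Biomarker -> PriorTherapy
The empty set is not sufficient: P1 (Severity <- Biomarker -> PriorTherapy) has no collider blocking it and no conditioned non-collider, so it is open.
Try {Biomarker}:
  P1: blocked at fork node Biomarker ∈ conditioning set.
{Biomarker} contains no descendant of Severity and blocks every backdoor path.
No other singleton works — e.g. {Adherence} leaves P1 open — so {Biomarker} is the unique smallest valid adjustment set.

{Biomarker}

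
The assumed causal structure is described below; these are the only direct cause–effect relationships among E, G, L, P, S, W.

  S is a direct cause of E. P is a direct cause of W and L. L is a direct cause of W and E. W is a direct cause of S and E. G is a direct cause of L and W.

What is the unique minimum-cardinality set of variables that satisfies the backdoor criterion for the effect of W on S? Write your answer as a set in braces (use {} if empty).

Variables eligible for adjustment (non-descendants of W, excluding W and S): {G, L, P}.
Backdoor paths from W to S:
  P1: W <- G -> L -> E <- S
  P2: W <- P -> L -> E <- S
  P3: W <- L -> E <- S
Each backdoor path contains an unconditioned collider, so every path is already blocked with the empty conditioning set:
  P1: blocked at collider E (neither it nor any descendant is in the conditioning set).
  P2: blocked at collider E (neither it nor any descendant is in the conditioning set).
  P3: blocked at collider E (neither it nor any descendant is in the conditioning set).
The empty set is therefore the unique smallest valid set.

{}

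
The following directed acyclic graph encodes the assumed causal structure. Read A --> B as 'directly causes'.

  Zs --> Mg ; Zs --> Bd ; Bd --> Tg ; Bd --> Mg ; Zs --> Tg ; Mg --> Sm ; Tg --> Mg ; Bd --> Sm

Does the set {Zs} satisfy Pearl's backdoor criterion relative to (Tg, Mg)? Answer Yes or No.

Backdoor paths from Tg to Mg (paths whose first edge points into Tg):
  P1: Tg <- Zs -> Bd -> Mg
  P2: Tg <- Zs -> Bd -> Sm <- Mg
  P3: Tg <- Zs -> Mg
  P4: Tg <- Bd <- Zs -> Mg
  P5: Tg <- Bd -> Mg
  P6: Tg <- Bd -> Sm <- Mg
Condition 1 (no descendant of Tg in the set): holds — descendants of Tg are {Mg, Sm}; none are in {Zs}.
Condition 2 (every backdoor path blocked by {Zs}):
  P1: blocked at fork node Zs ∈ conditioning set.
  P2: blocked at fork node Zs ∈ conditioning set.
  P3: blocked at fork node Zs ∈ conditioning set.
  P4: blocked at fork node Zs ∈ conditioning set.
  P5: open — no interior node is in the conditioning set.
  P6: blocked at collider Sm (neither it nor any descendant is in the conditioning set).
{Zs} does not satisfy the backdoor criterion.

No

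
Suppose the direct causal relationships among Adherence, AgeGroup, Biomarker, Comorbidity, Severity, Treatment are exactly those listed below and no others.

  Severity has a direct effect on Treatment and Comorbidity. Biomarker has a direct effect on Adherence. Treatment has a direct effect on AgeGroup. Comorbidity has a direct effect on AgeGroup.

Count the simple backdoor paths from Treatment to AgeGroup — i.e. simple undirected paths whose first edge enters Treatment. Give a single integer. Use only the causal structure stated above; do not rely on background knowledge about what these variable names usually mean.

A backdoor path from Treatment to AgeGroup is any simple undirected path whose first edge points into Treatment (i.e. leaves Treatment via a parent).
Parents of Treatment: {Severity}.
Enumerating:
  P1: Treatment <- Severity -> Comorbidity -> AgeGroup
That exhausts the simple backdoor paths. Count: 1.

1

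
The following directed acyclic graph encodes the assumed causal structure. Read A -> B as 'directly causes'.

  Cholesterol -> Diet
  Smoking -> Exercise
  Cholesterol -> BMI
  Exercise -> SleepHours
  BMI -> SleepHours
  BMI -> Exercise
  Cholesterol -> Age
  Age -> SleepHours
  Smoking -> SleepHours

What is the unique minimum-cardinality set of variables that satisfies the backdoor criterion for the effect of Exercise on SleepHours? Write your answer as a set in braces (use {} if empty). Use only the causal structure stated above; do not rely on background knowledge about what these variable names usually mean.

Variables eligible for adjustment (non-descendants of Exercise, excluding Exercise and SleepHours): {Age, BMI, Cholesterol, Diet, Smoking}.
Backdoor paths from Exercise to SleepHours:
  P1: Exercise <- BMI <- Cholesterol -> Age -> SleepHours
  P2: Exercise <- BMI -> SleepHours
  P3: Exercise <- Smoking -> SleepHours
The empty set is not sufficient: P1 (Exercise <- BMI <- Cholesterol -> Age -> SleepHours) has no collider blocking it and no conditioned non-collider, so it is open.
Try {BMI, Smoking}:
  P1: blocked at chain node BMI ∈ conditioning set.
  P2: blocked at fork node BMI ∈ conditioning set.
  P3: blocked at fork node Smoking ∈ conditioning set.
{BMI, Smoking} contains no descendant of Exercise and blocks every backdoor path.
Every element of {BMI, Smoking} is needed (dropping BMI leaves P1 open; dropping Smoking leaves P3 open), so no proper subset is valid.
Among all size-2 subsets of the eligible variables, only {BMI, Smoking} blocks every backdoor path, so it is the unique smallest valid adjustment set.

{BMI, Smoking}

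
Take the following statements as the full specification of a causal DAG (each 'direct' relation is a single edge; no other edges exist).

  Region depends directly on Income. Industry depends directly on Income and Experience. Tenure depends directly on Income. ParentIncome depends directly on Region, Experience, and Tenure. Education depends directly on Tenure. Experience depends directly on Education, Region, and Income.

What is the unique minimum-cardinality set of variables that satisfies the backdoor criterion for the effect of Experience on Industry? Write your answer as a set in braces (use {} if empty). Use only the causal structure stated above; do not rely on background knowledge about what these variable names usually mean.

{Income}

Variables eligible for adjustment (non-descendants of Experience, excluding Experience and Industry): {Education, Income, Region, Tenure}.
Backdoor paths from Experience to Industry:
  P1: Experience <- Income -> Industry
  P2: Experience <- Region <- Income -> Industry
  P3: Experience <- Region -> ParentIncome <- Tenure <- Income -> Industry
  P4: Experience <- Education <- Tenure <- Income -> Industry
  P5: Experience <- Education <- Tenure -> ParentIncome <- Region <- Income -> Industry
The empty set is not sufficient: P1 (Experience <- Income -> Industry) has no collider blocking it and no conditioned non-collider, so it is open.
Try {Income}:
  P1: blocked at fork node Income ∈ conditioning set.
  P2: blocked at fork node Income ∈ conditioning set.
  P3: blocked at collider ParentIncome (neither it nor any descendant is in the conditioning set).
  P4: blocked at fork node Income ∈ conditioning set.
  P5: blocked at collider ParentIncome (neither it nor any descendant is in the conditioning set).
{Income} contains no descendant of Experience and blocks every backdoor path.
No other singleton works — e.g. {Region} leaves P1 open — so {Income} is the unique smallest valid adjustment set.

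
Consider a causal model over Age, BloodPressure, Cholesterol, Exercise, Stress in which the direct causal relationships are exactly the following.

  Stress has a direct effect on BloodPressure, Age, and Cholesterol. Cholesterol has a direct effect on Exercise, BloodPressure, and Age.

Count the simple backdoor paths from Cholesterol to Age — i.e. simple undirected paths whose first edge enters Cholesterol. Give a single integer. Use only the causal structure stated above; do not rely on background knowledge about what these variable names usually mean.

A backdoor path from Cholesterol to Age is any simple undirected path whose first edge points into Cholesterol (i.e. leaves Cholesterol via a parent).
Parents of Cholesterol: {Stress}.
Enumerating:
  P1: Cholesterol <- Stress -> Age
That exhausts the simple backdoor paths. Count: 1.

1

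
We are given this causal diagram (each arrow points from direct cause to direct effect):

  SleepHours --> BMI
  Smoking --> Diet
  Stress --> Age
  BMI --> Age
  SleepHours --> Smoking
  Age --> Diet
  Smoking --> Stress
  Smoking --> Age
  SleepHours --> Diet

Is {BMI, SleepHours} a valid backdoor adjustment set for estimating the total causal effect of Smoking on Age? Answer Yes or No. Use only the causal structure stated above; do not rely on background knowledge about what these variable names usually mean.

Backdoor paths from Smoking to Age (paths whose first edge points into Smoking):
  P1: Smoking <- SleepHours -> BMI -> Age
  P2: Smoking <- SleepHours -> Diet <- Age
Condition 1 (no descendant of Smoking in the set): holds — descendants of Smoking are {Age, Diet, Stress}; none are in {BMI, SleepHours}.
Condition 2 (every backdoor path blocked by {BMI, SleepHours}):
  P1: blocked at fork node SleepHours ∈ conditioning set.
  P2: blocked at fork node SleepHours ∈ conditioning set.
{BMI, SleepHours} satisfies the backdoor criterion.

Yes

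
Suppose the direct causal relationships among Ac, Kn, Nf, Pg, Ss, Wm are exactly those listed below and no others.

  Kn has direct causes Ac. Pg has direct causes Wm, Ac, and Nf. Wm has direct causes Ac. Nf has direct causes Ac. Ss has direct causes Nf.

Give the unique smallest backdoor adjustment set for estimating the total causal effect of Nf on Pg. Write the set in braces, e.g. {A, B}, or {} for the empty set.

{Ac}

Variables eligible for adjustment (non-descendants of Nf, excluding Nf and Pg): {Ac, Kn, Wm}.
Backdoor paths from Nf to Pg:
  P1: Nf <- Ac -> Wm -> Pg
  P2: Nf <- Ac -> Pg
The empty set is not sufficient: P1 (Nf <- Ac -> Wm -> Pg) has no collider blocking it and no conditioned non-collider, so it is open.
Try {Ac}:
  P1: blocked at fork node Ac ∈ conditioning set.
  P2: blocked at fork node Ac ∈ conditioning set.
{Ac} contains no descendant of Nf and blocks every backdoor path.
No other singleton works — e.g. {Wm} leaves P2 open — so {Ac} is the unique smallest valid adjustment set.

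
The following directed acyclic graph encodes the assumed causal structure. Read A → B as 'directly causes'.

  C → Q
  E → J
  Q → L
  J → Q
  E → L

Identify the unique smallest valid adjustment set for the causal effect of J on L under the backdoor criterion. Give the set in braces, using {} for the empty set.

{E}

Variables eligible for adjustment (non-descendants of J, excluding J and L): {C, E}.
Backdoor paths from J to L:
  P1: J <- E -> L
The empty set is not sufficient: P1 (J <- E -> L) has no collider blocking it and no conditioned non-collider, so it is open.
Try {E}:
  P1: blocked at fork node E ∈ conditioning set.
{E} contains no descendant of J and blocks every backdoor path.
No other singleton works — e.g. {C} leaves P1 open — so {E} is the unique smallest valid adjustment set.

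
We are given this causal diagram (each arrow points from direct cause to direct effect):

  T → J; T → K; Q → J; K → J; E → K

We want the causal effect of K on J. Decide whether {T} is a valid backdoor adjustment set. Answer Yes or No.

Backdoor paths from K to J (paths whose first edge points into K):
  P1: K <- T -> J
Condition 1 (no descendant of K in the set): holds — descendants of K are {J}; none are in {T}.
Condition 2 (every backdoor path blocked by {T}):
  P1: blocked at fork node T ∈ conditioning set.
{T} satisfies the backdoor criterion.

Yes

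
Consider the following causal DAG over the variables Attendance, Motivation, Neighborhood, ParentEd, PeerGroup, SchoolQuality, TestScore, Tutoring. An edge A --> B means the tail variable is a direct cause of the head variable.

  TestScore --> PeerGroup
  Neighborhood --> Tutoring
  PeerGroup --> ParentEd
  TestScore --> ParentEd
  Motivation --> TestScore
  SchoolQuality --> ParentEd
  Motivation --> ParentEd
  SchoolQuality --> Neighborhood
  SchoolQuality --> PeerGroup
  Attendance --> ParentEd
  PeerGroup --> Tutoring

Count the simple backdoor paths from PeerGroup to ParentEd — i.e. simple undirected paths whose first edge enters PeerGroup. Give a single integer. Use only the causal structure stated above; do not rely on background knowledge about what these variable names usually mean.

A backdoor path from PeerGroup to ParentEd is any simple undirected path whose first edge points into PeerGroup (i.e. leaves PeerGroup via a parent).
Parents of PeerGroup: {SchoolQuality, TestScore}.
Enumerating:
  P1: PeerGroup <- TestScore <- Motivation -> ParentEd
  P2: PeerGroup <- TestScore -> ParentEd
  P3: PeerGroup <- SchoolQuality -> ParentEd
That exhausts the simple backdoor paths. Count: 3.

3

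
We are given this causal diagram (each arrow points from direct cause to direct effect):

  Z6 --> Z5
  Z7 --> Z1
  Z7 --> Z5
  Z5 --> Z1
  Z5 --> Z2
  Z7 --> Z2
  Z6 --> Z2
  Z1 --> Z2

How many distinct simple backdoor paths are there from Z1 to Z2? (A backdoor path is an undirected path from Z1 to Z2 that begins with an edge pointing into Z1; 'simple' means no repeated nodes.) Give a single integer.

A backdoor path from Z1 to Z2 is any simple undirected path whose first edge points into Z1 (i.e. leaves Z1 via a parent).
Parents of Z1: {Z5, Z7}.
Enumerating:
  P1: Z1 <- Z7 -> Z5 <- Z6 -> Z2
  P2: Z1 <- Z7 -> Z5 -> Z2
  P3: Z1 <- Z7 -> Z2
  P4: Z1 <- Z5 <- Z6 -> Z2
  P5: Z1 <- Z5 <- Z7 -> Z2
  P6: Z1 <- Z5 -> Z2
That exhausts the simple backdoor paths. Count: 6.

6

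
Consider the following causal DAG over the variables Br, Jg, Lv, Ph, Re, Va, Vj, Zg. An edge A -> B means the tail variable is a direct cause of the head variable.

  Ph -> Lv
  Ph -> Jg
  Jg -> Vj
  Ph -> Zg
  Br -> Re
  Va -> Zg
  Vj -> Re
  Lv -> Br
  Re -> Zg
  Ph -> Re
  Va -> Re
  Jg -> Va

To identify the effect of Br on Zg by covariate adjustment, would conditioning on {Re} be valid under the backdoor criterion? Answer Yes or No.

Backdoor paths from Br to Zg (paths whose first edge points into Br):
  P1: Br <- Lv <- Ph -> Jg -> Vj -> Re <- Va -> Zg
  P2: Br <- Lv <- Ph -> Jg -> Vj -> Re -> Zg
  P3: Br <- Lv <- Ph -> Jg -> Va -> Re -> Zg
  P4: Br <- Lv <- Ph -> Jg -> Va -> Zg
  P5: Br <- Lv <- Ph -> Re <- Vj <- Jg -> Va -> Zg
  P6: Br <- Lv <- Ph -> Re <- Va -> Zg
  P7: Br <- Lv <- Ph -> Re -> Zg
  P8: Br <- Lv <- Ph -> Zg
Condition 1 (no descendant of Br in the set): FAILS — Re is a descendant of Br.
Condition 2 (every backdoor path blocked by {Re}):
  P1: open — collider(s) Re are conditioned on (or have a conditioned descendant) and no non-collider on the path is in the set.
  P2: blocked at chain node Re ∈ conditioning set.
  P3: blocked at chain node Re ∈ conditioning set.
  P4: open — no interior node is in the conditioning set.
  P5: open — collider(s) Re are conditioned on (or have a conditioned descendant) and no non-collider on the path is in the set.
  P6: open — collider(s) Re are conditioned on (or have a conditioned descendant) and no non-collider on the path is in the set.
  P7: blocked at chain node Re ∈ conditioning set.
  P8: open — no interior node is in the conditioning set.
{Re} does not satisfy the backdoor criterion.

No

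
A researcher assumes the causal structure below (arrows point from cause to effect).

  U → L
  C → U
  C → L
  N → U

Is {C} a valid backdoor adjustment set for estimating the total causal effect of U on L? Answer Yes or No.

Yes

Backdoor paths from U to L (paths whose first edge points into U):
  P1: U <- C -> L
Condition 1 (no descendant of U in the set): holds — descendants of U are {L}; none are in {C}.
Condition 2 (every backdoor path blocked by {C}):
  P1: blocked at fork node C ∈ conditioning set.
{C} satisfies the backdoor criterion.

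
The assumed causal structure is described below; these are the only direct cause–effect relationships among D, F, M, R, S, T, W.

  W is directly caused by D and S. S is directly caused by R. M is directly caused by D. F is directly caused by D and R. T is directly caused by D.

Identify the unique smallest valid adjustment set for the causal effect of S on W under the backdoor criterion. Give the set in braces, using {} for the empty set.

Variables eligible for adjustment (non-descendants of S, excluding S and W): {D, F, M, R, T}.
Backdoor paths from S to W:
  P1: S <- R -> F <- D -> W
Each backdoor path contains an unconditioned collider, so every path is already blocked with the empty conditioning set:
  P1: blocked at collider F (neither it nor any descendant is in the conditioning set).
The empty set is therefore the unique smallest valid set.

{}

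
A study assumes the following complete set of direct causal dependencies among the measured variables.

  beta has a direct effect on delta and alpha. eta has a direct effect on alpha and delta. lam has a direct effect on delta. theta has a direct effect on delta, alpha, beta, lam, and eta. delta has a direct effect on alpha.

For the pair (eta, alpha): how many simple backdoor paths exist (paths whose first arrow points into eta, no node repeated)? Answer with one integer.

A backdoor path from eta to alpha is any simple undirected path whose first edge points into eta (i.e. leaves eta via a parent).
Parents of eta: {theta}.
Enumerating:
  P1: eta <- theta -> beta -> delta -> alpha
  P2: eta <- theta -> beta -> alpha
  P3: eta <- theta -> lam -> delta <- beta -> alpha
  P4: eta <- theta -> lam -> delta -> alpha
  P5: eta <- theta -> delta <- beta -> alpha
  P6: eta <- theta -> delta -> alpha
  P7: eta <- theta -> alpha
That exhausts the simple backdoor paths. Count: 7.

7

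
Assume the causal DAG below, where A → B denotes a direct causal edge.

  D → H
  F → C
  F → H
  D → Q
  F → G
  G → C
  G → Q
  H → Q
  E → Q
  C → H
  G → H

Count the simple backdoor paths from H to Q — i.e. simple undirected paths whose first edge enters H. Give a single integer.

6

A backdoor path from H to Q is any simple undirected path whose first edge points into H (i.e. leaves H via a parent).
Parents of H: {C, D, F, G}.
Enumerating:
  P1: H <- F -> G -> Q
  P2: H <- F -> C <- G -> Q
  P3: H <- G -> Q
  P4: H <- C <- F -> G -> Q
  P5: H <- C <- G -> Q
  P6: H <- D -> Q
That exhausts the simple backdoor paths. Count: 6.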